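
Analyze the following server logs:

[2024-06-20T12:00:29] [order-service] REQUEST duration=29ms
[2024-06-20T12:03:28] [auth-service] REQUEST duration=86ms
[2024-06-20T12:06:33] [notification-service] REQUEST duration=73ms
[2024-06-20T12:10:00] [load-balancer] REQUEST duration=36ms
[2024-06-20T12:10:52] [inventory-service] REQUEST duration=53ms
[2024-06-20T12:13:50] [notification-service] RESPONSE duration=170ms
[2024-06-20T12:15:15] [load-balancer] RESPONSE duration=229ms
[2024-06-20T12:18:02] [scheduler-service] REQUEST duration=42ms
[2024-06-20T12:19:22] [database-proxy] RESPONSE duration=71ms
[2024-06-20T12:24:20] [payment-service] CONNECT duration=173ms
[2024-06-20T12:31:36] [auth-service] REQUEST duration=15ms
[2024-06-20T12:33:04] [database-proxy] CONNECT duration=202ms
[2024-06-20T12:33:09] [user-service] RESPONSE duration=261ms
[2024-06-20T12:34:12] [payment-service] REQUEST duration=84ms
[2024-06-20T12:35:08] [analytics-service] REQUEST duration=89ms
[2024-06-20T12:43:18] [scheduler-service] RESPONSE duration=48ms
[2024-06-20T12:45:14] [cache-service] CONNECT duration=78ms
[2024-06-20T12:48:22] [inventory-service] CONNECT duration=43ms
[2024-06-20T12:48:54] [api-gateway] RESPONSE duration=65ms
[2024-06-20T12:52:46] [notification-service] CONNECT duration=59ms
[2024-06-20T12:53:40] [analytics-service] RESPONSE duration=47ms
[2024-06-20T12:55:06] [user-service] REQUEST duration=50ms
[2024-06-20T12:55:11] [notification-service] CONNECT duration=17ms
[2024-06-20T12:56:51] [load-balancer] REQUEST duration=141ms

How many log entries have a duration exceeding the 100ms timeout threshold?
6

To count timeouts:

1. Threshold: 100ms
2. Extract duration from each log entry
3. Count entries where duration > 100
4. Timeout count: 6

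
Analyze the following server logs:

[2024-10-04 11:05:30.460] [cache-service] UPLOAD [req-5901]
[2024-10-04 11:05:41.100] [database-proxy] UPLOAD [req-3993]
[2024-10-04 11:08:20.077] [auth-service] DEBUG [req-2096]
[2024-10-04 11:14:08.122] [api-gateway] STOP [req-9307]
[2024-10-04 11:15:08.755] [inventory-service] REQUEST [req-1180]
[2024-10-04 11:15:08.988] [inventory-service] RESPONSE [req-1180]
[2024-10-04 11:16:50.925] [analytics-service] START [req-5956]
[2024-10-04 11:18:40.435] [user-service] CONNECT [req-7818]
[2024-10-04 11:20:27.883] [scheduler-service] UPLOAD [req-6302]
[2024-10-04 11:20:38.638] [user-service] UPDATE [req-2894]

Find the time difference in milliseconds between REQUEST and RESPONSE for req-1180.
233

To calculate latency:

1. Find REQUEST with id req-1180: 2024-10-04 11:15:08.755
2. Find RESPONSE with id req-1180: 2024-10-04 11:15:08.988
3. Latency: 2024-10-04 11:15:08.988 - 2024-10-04 11:15:08.755 = 233ms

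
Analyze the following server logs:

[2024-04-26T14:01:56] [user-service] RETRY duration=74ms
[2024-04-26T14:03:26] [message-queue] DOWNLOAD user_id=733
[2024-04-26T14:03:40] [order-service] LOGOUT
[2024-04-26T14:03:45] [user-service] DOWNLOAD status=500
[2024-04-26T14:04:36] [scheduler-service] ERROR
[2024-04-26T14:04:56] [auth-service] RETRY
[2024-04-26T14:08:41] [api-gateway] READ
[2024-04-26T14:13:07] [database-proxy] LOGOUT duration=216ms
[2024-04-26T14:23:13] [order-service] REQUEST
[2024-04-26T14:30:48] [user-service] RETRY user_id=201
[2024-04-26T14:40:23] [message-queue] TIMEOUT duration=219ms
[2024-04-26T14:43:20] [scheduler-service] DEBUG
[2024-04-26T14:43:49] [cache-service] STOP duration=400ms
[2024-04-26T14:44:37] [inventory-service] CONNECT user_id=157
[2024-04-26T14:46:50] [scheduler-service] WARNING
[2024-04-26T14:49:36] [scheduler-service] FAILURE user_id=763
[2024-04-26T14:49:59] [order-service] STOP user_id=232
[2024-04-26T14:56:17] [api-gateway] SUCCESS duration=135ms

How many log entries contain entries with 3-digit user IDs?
5

To find matching entries:

1. Pattern to match: entries with 3-digit user IDs
2. Scan each log entry for the pattern
3. Count matches: 5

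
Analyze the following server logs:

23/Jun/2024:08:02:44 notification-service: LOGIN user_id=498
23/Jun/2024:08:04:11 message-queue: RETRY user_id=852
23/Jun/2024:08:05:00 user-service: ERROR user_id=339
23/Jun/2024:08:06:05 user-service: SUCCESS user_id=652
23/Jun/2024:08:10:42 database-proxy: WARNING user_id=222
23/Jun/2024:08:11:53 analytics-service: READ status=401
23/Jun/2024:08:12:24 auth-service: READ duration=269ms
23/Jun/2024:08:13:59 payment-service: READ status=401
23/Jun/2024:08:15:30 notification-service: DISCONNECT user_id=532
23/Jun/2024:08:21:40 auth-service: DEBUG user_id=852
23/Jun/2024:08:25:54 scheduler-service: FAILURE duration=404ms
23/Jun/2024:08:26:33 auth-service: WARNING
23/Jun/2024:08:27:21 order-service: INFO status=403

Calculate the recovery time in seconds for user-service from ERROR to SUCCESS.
65

To calculate recovery time:

1. Find ERROR event for user-service: 23/Jun/2024:08:05:00
2. Find next SUCCESS event for user-service: 23/Jun/2024:08:06:05
3. Recovery time: 23/Jun/2024:08:06:05 - 23/Jun/2024:08:05:00 = 65 seconds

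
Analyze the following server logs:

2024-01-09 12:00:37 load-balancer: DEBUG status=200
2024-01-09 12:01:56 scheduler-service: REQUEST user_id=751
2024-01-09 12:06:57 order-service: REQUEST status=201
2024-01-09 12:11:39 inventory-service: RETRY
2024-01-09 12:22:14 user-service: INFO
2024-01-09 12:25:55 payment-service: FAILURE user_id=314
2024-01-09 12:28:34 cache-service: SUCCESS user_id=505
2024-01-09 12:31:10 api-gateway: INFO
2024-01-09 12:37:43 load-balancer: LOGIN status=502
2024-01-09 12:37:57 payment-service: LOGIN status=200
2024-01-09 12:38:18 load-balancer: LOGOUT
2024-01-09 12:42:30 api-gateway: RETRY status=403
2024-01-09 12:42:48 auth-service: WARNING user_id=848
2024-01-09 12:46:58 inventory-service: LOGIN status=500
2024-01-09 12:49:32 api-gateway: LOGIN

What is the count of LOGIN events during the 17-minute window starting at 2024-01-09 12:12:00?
0

To count events in the time window:

1. Window boundaries: 2024-01-09 12:12:00 to 2024-01-09 12:29:00
2. Filter for LOGIN events within this window
3. Count matching events: 0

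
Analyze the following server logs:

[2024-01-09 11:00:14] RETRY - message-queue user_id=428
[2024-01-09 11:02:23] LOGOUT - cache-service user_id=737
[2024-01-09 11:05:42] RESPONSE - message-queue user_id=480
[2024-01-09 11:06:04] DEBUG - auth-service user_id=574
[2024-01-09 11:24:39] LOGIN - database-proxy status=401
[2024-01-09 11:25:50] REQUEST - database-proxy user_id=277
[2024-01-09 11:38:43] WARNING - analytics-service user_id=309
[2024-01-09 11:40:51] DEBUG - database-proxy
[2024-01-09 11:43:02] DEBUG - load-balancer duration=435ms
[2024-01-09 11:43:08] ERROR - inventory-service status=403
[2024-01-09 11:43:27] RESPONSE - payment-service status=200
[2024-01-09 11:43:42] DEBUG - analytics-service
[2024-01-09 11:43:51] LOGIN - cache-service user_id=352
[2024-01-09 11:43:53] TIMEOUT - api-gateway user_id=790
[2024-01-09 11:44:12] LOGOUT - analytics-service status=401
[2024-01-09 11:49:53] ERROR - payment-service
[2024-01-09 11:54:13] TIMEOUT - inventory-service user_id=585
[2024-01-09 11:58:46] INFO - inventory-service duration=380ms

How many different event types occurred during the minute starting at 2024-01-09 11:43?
5

To count unique event types:

1. Filter events in the minute starting at 2024-01-09 11:43
2. Extract event types from matching entries
3. Count unique types: 5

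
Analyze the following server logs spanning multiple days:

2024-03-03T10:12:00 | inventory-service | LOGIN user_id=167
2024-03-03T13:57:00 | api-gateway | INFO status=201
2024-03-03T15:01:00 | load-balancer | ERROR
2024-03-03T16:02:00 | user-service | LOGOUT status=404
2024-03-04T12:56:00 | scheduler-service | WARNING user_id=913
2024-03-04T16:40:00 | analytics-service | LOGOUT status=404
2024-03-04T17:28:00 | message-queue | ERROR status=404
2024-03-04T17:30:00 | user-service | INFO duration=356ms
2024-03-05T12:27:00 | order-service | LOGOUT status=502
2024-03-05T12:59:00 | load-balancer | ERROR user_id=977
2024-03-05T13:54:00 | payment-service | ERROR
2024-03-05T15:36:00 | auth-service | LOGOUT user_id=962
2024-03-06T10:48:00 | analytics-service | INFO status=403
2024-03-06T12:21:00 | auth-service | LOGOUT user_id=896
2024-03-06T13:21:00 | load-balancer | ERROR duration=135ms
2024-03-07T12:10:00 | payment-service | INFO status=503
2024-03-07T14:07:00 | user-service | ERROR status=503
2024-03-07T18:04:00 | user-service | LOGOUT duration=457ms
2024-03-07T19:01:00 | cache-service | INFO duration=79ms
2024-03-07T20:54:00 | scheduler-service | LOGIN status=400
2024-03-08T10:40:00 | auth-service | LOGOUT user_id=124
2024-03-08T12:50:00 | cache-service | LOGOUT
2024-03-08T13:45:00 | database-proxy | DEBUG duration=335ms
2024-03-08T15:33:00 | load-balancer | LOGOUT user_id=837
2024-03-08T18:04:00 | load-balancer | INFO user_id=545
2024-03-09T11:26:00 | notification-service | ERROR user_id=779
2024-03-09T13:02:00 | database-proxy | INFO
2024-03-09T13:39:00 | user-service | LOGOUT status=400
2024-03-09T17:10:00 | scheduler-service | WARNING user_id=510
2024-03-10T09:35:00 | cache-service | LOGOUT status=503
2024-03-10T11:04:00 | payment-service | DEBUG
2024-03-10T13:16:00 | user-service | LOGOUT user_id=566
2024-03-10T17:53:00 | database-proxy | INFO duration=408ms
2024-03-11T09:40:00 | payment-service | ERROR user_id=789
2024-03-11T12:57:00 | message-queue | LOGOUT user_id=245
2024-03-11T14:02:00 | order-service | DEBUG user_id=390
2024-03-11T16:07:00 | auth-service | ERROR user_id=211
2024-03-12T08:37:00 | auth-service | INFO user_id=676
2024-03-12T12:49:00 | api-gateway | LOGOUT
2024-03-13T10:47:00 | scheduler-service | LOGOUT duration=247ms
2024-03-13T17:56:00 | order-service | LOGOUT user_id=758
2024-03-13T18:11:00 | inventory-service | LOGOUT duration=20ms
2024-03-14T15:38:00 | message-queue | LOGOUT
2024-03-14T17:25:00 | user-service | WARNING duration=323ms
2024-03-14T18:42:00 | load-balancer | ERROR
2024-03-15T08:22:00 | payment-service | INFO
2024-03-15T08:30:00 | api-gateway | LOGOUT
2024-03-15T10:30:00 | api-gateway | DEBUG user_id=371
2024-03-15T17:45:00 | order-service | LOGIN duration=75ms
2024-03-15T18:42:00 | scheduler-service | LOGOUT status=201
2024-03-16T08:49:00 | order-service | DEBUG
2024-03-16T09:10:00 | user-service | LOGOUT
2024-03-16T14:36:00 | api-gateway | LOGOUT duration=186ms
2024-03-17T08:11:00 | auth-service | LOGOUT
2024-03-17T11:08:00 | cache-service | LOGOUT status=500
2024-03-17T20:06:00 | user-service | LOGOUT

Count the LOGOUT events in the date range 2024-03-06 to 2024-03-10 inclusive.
8

To filter by date range:

1. Date range: 2024-03-06 through 2024-03-10, both dates inclusive
2. Filter for LOGOUT events whose date falls in this range
3. Count matching events: 8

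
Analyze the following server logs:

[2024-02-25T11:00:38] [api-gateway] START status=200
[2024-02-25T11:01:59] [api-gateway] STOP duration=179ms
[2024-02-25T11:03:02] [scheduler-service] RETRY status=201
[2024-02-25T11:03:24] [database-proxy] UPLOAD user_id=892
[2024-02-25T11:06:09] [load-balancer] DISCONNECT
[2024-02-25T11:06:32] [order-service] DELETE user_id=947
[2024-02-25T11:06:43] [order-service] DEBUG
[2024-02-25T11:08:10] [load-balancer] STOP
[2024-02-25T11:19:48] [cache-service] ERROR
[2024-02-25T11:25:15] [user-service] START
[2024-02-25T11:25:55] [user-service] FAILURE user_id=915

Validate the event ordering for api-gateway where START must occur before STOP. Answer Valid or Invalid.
Valid

To validate ordering:

1. Required order: START → STOP
2. Rule: START must occur before STOP
3. Check actual order of events for api-gateway
4. Result: Valid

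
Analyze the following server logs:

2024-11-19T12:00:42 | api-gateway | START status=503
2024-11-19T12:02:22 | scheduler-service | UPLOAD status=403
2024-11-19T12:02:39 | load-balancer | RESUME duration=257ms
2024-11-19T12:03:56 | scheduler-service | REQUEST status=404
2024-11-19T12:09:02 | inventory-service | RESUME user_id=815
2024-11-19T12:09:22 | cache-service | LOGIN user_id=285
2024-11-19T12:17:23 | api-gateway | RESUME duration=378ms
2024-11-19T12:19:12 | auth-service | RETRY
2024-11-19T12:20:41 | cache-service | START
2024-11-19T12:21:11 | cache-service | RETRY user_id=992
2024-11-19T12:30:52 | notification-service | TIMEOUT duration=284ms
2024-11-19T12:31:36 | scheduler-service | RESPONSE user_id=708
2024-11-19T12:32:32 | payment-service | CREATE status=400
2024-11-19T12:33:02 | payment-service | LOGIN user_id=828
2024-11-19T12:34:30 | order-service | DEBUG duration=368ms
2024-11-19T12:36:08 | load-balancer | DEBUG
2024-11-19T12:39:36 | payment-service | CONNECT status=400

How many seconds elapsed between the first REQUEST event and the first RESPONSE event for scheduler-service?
1660

To find the time between events:

1. Locate the first REQUEST event for scheduler-service: 2024-11-19T12:03:56
2. Locate the first RESPONSE event for scheduler-service: 2024-11-19T12:31:36
3. Calculate the difference: 2024-11-19T12:31:36 - 2024-11-19T12:03:56 = 1660 seconds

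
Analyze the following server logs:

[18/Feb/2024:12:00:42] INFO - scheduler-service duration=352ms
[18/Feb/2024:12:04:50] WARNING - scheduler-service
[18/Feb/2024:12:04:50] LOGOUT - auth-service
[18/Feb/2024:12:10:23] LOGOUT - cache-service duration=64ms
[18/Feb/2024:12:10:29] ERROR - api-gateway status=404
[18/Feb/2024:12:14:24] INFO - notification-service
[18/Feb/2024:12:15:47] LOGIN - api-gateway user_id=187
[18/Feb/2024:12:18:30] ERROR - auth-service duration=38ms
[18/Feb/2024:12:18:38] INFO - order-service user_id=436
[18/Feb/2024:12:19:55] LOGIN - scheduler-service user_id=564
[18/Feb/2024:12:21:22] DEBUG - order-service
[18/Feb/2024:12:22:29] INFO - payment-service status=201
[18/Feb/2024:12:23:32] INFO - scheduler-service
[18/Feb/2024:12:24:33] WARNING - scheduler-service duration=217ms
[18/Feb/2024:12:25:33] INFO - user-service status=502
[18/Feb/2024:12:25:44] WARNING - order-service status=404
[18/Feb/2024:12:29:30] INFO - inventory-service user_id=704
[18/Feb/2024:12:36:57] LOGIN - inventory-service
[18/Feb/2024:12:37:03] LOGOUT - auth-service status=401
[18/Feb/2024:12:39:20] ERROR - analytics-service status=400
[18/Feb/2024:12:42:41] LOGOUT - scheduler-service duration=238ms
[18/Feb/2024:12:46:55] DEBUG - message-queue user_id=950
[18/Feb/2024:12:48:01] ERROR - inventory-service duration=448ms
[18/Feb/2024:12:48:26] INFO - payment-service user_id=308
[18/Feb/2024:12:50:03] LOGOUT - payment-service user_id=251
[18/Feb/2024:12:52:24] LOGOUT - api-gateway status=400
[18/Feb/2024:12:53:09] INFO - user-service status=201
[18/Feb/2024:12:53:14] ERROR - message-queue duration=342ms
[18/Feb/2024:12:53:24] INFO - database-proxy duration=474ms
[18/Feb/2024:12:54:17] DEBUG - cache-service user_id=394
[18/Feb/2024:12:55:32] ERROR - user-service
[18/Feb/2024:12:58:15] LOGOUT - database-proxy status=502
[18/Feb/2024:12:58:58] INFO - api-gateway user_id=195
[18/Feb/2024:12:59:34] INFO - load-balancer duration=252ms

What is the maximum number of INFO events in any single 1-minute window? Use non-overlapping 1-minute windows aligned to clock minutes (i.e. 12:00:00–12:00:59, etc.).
2

To find the burst window:

1. Divide the log period into non-overlapping 1-minute windows starting at 12:00
2. Count INFO events in each window
3. Find the window with maximum count
4. Maximum events in a window: 2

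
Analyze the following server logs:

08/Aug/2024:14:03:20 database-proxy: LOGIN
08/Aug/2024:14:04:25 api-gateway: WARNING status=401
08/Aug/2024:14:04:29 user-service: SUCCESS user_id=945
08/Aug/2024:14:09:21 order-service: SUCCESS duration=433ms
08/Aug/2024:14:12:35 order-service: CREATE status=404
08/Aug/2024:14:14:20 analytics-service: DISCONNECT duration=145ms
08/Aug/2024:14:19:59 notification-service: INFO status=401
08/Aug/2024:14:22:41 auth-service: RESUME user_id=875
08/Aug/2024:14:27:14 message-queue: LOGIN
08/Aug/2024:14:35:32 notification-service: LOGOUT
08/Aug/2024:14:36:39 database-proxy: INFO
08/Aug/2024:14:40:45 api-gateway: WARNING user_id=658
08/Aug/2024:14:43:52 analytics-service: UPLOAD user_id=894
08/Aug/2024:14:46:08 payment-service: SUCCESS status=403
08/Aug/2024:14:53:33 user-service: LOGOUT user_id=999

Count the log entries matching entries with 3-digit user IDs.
5

To find matching entries:

1. Pattern to match: entries with 3-digit user IDs
2. Scan each log entry for the pattern
3. Count matches: 5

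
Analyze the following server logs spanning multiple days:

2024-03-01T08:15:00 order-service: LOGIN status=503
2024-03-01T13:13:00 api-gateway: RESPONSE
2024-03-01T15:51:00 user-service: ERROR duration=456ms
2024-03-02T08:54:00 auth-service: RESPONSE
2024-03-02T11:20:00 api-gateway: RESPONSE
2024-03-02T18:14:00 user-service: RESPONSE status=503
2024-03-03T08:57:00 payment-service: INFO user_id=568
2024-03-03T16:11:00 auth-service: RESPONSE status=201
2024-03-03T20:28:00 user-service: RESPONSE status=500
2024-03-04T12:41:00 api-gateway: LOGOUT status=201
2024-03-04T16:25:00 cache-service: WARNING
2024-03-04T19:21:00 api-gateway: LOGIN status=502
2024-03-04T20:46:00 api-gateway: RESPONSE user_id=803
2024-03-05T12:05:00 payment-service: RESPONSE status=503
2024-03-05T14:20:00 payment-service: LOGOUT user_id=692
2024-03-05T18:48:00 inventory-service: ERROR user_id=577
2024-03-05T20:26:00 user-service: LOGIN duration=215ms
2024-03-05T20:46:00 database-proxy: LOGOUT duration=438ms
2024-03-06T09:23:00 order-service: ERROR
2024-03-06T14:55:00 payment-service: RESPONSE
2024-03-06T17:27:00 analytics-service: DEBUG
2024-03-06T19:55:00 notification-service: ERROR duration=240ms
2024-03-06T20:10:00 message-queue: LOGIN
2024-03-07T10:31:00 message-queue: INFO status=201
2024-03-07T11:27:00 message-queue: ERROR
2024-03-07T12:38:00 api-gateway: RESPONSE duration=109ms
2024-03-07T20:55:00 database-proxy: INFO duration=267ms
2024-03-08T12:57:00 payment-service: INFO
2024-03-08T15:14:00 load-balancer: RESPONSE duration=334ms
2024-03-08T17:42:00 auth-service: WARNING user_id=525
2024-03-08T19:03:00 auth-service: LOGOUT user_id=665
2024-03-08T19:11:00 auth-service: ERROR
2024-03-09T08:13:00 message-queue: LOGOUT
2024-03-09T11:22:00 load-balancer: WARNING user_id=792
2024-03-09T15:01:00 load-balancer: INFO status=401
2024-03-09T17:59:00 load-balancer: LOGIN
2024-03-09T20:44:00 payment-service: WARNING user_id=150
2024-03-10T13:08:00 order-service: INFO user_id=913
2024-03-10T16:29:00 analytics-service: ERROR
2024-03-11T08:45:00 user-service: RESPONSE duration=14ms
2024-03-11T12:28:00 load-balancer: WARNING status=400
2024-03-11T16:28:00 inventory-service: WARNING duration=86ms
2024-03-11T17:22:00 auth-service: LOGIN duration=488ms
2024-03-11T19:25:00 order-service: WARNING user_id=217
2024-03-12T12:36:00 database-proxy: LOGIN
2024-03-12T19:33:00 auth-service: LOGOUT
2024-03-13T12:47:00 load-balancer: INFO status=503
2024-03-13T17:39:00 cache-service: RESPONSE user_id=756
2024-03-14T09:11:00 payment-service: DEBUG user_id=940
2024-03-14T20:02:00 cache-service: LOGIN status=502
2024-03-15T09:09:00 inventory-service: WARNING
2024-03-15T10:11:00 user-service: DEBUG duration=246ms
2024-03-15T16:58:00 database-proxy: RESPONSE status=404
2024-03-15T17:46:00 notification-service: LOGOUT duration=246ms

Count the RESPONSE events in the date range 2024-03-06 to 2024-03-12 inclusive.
4

To filter by date range:

1. Date range: 2024-03-06 through 2024-03-12, both dates inclusive
2. Filter for RESPONSE events whose date falls in this range
3. Count matching events: 4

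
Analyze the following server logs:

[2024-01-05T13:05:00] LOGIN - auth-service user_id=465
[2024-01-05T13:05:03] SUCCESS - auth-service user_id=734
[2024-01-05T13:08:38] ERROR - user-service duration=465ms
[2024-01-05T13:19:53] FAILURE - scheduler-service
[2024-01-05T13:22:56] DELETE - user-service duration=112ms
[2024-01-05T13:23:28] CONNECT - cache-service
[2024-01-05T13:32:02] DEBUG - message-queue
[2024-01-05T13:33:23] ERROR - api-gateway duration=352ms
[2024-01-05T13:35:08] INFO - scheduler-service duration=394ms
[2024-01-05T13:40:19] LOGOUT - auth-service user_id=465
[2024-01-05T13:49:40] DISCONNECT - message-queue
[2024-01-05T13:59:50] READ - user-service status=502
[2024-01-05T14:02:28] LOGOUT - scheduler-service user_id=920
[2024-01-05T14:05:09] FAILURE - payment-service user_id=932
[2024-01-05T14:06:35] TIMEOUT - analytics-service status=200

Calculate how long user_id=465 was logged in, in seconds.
2119

To calculate session duration:

1. Find LOGIN event for user_id=465: 2024-01-05T13:05:00
2. Find LOGOUT event for user_id=465: 2024-01-05T13:40:19
3. Session duration: 2024-01-05T13:40:19 - 2024-01-05T13:05:00 = 2119 seconds (35 minutes)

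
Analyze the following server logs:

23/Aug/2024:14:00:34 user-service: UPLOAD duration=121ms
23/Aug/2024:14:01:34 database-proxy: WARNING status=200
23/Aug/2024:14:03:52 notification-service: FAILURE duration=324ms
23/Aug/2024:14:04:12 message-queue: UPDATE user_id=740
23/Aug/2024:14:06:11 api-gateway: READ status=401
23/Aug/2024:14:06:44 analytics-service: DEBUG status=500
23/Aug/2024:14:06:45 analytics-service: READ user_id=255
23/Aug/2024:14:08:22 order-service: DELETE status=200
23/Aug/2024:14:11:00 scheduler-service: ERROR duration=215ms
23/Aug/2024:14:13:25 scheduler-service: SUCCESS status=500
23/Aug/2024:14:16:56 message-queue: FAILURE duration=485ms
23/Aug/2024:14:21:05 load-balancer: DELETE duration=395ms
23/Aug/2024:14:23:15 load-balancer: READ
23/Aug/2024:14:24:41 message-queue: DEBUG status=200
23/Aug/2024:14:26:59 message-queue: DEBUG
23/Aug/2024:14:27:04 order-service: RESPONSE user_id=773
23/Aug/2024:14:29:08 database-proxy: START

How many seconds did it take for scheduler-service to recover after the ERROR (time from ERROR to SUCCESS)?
145

To calculate recovery time:

1. Find ERROR event for scheduler-service: 23/Aug/2024:14:11:00
2. Find next SUCCESS event for scheduler-service: 23/Aug/2024:14:13:25
3. Recovery time: 23/Aug/2024:14:13:25 - 23/Aug/2024:14:11:00 = 145 seconds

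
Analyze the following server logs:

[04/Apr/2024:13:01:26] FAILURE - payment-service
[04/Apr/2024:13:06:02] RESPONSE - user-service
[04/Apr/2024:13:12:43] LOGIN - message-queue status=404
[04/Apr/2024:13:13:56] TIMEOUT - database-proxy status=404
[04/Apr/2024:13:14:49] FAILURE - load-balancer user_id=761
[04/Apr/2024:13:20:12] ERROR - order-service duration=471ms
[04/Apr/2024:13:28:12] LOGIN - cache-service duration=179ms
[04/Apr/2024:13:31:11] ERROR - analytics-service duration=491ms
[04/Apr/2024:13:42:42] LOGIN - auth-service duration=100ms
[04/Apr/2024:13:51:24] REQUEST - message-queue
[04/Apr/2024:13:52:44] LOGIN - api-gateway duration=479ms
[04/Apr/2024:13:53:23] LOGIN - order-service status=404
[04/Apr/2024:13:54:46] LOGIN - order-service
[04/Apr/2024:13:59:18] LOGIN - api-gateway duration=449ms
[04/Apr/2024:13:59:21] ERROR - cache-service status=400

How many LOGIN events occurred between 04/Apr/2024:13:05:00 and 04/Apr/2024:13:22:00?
1

To count events in the time window:

1. Window boundaries: 04/Apr/2024:13:05:00 to 04/Apr/2024:13:22:00
2. Filter for LOGIN events within this window
3. Count matching events: 1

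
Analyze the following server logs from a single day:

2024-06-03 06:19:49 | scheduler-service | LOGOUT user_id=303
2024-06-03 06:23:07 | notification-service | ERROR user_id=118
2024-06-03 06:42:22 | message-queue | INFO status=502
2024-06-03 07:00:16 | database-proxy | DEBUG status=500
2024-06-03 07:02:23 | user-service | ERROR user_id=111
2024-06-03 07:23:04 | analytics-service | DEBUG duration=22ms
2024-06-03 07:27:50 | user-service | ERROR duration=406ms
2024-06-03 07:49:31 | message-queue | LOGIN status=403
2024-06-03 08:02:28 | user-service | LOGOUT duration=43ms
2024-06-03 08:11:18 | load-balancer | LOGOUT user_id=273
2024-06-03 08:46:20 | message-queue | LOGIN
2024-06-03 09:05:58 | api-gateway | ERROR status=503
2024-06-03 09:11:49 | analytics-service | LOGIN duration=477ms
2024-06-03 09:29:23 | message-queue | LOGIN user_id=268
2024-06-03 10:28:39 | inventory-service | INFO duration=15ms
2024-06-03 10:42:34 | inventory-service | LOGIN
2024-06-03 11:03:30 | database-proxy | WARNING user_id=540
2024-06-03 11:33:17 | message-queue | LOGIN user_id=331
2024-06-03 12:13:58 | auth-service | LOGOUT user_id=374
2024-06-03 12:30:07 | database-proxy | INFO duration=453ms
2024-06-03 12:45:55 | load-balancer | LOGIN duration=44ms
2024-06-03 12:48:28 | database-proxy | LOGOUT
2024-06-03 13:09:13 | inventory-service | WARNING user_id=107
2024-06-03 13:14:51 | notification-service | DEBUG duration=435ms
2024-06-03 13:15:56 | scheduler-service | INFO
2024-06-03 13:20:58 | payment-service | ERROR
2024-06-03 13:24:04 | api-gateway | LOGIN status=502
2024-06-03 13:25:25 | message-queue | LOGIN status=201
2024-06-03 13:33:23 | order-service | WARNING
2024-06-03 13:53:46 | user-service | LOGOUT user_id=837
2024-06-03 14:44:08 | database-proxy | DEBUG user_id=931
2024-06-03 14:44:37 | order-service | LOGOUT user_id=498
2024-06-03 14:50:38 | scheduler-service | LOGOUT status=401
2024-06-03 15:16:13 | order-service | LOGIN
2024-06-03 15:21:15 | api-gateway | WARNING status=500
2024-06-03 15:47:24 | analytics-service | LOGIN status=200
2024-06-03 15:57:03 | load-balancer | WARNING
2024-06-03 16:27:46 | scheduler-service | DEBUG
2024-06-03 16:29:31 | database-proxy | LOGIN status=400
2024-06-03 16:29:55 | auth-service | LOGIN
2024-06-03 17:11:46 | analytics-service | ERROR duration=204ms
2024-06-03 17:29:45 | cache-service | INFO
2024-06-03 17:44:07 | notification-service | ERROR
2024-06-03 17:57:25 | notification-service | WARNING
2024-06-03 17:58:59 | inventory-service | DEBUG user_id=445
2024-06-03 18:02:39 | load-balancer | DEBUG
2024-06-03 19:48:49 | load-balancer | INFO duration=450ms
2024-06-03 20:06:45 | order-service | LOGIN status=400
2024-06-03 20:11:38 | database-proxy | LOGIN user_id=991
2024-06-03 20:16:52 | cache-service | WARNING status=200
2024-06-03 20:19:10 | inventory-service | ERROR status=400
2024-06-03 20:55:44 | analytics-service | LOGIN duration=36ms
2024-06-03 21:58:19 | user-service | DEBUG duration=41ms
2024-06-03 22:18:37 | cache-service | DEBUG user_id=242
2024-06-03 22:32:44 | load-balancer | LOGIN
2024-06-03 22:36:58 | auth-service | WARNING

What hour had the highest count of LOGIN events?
20

To find the peak hour:

1. Group all LOGIN events by hour
2. Count events in each hour
3. Find hour with maximum count
4. Peak hour: 20 (with 3 events)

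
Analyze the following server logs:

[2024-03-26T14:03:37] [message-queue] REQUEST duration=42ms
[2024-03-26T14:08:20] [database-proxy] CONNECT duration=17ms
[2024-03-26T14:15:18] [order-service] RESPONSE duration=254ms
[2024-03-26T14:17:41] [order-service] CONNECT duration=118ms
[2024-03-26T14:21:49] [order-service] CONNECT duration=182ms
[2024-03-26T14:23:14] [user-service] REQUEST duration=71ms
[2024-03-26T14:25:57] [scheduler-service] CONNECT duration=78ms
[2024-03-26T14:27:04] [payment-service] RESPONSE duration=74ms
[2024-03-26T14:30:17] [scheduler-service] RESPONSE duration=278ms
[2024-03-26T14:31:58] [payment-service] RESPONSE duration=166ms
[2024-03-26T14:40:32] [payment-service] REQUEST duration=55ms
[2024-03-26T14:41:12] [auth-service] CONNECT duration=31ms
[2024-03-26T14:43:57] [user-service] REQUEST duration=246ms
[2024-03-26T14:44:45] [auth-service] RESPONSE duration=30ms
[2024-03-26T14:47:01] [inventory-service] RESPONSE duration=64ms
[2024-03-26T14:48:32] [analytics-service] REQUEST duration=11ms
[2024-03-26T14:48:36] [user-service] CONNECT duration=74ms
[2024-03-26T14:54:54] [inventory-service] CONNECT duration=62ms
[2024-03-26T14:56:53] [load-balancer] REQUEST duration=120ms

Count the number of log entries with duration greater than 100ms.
7

To count timeouts:

1. Threshold: 100ms
2. Extract duration from each log entry
3. Count entries where duration > 100
4. Timeout count: 7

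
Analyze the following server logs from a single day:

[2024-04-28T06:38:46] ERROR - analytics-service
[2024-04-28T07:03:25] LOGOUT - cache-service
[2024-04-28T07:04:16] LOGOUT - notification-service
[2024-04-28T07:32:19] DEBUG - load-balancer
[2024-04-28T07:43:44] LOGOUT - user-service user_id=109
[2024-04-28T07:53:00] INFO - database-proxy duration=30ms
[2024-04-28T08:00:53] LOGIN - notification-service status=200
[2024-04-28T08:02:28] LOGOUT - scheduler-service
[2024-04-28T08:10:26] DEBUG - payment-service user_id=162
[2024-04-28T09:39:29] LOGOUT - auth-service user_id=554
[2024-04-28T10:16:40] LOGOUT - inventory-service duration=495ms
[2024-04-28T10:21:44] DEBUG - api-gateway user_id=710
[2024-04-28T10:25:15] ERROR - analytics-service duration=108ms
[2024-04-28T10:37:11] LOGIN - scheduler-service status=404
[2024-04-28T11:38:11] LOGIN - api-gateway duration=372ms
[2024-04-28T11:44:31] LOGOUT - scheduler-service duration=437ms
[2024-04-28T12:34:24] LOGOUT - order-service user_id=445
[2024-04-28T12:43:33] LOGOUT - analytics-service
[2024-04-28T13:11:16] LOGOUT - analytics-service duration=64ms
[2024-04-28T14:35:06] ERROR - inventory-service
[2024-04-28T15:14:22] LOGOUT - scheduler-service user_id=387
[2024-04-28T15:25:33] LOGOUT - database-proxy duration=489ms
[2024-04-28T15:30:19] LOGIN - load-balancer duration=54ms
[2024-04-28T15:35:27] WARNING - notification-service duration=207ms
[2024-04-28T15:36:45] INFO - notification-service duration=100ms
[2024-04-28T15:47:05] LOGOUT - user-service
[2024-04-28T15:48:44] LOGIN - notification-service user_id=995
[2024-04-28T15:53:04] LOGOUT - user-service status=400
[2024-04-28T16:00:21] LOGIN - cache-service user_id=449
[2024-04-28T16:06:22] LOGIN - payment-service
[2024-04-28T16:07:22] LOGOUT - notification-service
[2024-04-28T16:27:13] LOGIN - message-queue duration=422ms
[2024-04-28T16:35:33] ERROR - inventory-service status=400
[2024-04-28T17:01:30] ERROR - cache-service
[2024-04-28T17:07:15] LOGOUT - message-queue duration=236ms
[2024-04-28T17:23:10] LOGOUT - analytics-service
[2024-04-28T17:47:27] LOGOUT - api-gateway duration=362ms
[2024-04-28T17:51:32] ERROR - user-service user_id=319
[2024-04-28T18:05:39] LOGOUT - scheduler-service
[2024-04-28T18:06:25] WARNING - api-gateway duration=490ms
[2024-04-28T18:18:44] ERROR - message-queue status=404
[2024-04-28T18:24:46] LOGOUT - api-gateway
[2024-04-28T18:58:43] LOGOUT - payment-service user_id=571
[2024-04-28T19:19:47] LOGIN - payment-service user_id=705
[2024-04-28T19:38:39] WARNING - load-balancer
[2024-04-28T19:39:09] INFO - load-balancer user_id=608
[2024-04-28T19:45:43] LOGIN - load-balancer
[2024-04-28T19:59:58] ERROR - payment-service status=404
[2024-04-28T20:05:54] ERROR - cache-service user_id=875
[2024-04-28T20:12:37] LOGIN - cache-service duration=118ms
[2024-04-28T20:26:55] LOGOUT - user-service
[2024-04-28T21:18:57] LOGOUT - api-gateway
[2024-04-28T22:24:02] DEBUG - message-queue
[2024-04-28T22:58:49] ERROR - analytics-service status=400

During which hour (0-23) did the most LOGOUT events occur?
15

To find the peak hour:

1. Group all LOGOUT events by hour
2. Count events in each hour
3. Find hour with maximum count
4. Peak hour: 15 (with 4 events)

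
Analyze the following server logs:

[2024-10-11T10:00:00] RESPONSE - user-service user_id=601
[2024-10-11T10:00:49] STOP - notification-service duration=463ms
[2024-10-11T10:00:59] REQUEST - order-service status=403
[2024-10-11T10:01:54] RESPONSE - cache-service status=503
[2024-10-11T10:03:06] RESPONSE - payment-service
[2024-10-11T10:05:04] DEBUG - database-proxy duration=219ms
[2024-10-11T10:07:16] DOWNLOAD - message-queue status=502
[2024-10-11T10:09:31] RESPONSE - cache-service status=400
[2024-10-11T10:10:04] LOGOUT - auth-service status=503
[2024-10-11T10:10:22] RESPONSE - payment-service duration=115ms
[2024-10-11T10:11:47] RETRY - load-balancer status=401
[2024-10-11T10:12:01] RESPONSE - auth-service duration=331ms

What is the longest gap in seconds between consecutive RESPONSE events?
385

To find the longest gap:

1. Extract all RESPONSE events in chronological order
2. Calculate time differences between consecutive events
3. Find the maximum difference
4. Longest gap: 385 seconds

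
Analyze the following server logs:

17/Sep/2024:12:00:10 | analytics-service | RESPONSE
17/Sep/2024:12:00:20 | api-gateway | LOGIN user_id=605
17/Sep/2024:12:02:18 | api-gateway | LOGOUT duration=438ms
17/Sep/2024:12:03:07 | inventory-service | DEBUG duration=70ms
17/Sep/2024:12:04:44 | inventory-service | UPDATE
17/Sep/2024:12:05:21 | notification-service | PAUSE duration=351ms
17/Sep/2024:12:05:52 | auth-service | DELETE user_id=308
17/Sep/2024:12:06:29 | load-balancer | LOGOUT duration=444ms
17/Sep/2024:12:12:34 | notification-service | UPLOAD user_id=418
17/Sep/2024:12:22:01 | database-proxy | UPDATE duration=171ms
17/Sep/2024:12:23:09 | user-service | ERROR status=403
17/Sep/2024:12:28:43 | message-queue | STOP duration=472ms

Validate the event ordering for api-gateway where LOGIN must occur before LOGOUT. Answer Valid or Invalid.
Valid

To validate ordering:

1. Required order: LOGIN → LOGOUT
2. Rule: LOGIN must occur before LOGOUT
3. Check actual order of events for api-gateway
4. Result: Valid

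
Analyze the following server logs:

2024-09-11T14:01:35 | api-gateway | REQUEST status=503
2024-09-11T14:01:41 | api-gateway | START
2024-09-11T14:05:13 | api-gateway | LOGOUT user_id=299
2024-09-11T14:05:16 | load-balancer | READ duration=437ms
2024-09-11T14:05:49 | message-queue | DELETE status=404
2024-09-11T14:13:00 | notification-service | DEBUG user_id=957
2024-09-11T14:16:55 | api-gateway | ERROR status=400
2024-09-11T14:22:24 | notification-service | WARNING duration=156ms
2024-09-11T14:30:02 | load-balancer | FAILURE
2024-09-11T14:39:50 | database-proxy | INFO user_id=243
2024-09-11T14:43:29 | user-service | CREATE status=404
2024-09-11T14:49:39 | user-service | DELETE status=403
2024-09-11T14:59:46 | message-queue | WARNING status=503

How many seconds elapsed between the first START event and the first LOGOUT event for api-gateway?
212

To find the time between events:

1. Locate the first START event for api-gateway: 2024-09-11T14:01:41
2. Locate the first LOGOUT event for api-gateway: 2024-09-11T14:05:13
3. Calculate the difference: 2024-09-11T14:05:13 - 2024-09-11T14:01:41 = 212 seconds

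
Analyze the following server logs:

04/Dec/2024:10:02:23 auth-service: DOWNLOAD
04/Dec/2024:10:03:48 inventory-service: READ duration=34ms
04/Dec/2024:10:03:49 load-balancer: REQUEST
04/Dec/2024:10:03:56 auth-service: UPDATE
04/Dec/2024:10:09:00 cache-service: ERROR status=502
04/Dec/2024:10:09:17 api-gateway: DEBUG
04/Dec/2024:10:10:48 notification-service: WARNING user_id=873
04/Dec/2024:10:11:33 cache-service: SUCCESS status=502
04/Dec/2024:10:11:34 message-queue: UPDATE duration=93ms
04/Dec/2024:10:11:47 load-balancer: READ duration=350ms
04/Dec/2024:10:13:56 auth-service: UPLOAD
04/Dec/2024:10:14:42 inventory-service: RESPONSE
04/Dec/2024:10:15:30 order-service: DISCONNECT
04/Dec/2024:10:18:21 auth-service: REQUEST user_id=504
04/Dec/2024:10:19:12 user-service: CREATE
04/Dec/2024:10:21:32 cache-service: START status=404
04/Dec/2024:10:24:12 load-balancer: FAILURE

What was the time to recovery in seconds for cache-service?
153

To calculate recovery time:

1. Find ERROR event for cache-service: 04/Dec/2024:10:09:00
2. Find next SUCCESS event for cache-service: 04/Dec/2024:10:11:33
3. Recovery time: 04/Dec/2024:10:11:33 - 04/Dec/2024:10:09:00 = 153 seconds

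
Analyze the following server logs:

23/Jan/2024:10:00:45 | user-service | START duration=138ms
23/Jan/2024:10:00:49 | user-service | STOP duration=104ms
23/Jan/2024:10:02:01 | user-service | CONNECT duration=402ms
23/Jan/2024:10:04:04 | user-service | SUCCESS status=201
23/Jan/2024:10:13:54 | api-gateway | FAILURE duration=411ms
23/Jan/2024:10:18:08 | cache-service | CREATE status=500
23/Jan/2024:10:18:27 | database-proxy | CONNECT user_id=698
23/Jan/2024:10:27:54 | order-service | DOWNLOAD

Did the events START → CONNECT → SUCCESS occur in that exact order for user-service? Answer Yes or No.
Yes

To verify sequence order:

1. Find all events in sequence START → CONNECT → SUCCESS for user-service
2. Extract their timestamps
3. Check if timestamps are in ascending order
4. Result: Yes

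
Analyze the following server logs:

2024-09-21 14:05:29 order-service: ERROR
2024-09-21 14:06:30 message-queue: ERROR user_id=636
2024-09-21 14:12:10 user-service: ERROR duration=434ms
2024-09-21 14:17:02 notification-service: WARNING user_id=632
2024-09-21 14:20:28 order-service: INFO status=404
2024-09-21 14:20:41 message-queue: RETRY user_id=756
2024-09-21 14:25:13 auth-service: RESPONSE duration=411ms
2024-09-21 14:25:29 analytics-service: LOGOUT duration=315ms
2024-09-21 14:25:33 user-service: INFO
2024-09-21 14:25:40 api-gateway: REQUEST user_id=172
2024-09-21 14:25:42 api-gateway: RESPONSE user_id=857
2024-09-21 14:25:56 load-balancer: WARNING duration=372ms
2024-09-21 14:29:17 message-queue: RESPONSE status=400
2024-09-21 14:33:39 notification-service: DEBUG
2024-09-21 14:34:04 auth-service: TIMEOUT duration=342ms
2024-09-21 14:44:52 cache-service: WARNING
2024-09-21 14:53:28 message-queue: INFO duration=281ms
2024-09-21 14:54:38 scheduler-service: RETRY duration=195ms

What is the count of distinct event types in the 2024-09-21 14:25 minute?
5

To count unique event types:

1. Filter events in the minute starting at 2024-09-21 14:25
2. Extract event types from matching entries
3. Count unique types: 5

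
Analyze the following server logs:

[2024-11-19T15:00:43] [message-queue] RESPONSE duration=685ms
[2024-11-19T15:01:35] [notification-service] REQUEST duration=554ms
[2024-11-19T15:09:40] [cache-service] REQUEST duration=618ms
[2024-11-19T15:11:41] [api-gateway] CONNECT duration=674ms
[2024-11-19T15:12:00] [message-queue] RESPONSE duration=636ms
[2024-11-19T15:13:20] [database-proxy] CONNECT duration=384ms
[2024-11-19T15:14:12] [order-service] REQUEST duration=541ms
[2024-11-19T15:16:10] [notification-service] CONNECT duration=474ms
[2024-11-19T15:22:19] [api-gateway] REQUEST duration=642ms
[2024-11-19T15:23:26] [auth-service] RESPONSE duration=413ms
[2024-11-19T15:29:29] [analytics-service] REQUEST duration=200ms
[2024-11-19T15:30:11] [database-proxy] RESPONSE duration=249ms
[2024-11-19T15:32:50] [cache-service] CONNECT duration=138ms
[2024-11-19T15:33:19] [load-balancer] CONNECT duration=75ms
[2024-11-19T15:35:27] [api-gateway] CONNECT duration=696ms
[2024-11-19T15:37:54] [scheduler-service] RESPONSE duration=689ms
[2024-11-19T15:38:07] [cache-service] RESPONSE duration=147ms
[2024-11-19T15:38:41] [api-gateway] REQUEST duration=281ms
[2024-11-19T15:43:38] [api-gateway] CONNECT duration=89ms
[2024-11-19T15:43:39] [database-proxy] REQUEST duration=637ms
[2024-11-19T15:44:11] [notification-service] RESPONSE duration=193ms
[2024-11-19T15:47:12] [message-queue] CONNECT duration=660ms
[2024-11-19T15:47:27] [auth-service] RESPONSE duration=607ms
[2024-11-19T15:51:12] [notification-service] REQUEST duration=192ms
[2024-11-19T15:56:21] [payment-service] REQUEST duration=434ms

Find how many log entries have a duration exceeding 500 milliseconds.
12

To count timeouts:

1. Threshold: 500ms
2. Extract duration from each log entry
3. Count entries where duration > 500
4. Timeout count: 12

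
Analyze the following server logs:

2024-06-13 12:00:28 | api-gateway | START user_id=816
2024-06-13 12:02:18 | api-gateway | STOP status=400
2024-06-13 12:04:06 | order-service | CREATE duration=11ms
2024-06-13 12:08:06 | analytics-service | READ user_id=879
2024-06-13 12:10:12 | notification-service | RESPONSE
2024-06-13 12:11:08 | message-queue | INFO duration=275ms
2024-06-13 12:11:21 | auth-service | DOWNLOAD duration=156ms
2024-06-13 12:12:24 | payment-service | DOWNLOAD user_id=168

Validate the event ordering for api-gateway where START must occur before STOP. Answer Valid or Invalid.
Valid

To validate ordering:

1. Required order: START → STOP
2. Rule: START must occur before STOP
3. Check actual order of events for api-gateway
4. Result: Valid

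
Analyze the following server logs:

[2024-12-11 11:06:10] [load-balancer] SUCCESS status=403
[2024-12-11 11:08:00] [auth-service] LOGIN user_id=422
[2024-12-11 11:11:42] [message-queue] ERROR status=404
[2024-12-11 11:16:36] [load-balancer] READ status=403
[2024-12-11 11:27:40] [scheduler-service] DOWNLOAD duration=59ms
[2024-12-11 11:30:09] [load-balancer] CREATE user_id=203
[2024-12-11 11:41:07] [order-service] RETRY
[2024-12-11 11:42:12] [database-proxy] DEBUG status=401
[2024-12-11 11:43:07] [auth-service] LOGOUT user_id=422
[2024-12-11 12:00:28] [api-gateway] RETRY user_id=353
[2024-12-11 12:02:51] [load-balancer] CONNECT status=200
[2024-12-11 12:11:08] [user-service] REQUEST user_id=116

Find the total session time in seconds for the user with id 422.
2107

To calculate session duration:

1. Find LOGIN event for user_id=422: 2024-12-11 11:08:00
2. Find LOGOUT event for user_id=422: 2024-12-11 11:43:07
3. Session duration: 2024-12-11 11:43:07 - 2024-12-11 11:08:00 = 2107 seconds (35 minutes)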